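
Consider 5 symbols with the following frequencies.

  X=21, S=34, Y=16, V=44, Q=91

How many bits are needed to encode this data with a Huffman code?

429

Build the Huffman tree bottom-up:
merge Y(16) and X(21): 37
merge S(34) and 37: 71
merge V(44) and 71: 115
merge Q(91) and 115: 206
Each symbol's bit-cost is frequency × depth; summing gives 429 bits (equivalently 37 + 71 + 115 + 206).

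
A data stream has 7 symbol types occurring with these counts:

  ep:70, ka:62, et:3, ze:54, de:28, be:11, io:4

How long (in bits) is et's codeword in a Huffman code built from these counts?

5

Repeatedly merge the two smallest:
et(3) + io(4) → 7
7 + be(11) → 18
18 + de(28) → 46
46 + ze(54) → 100
ka(62) + ep(70) → 132
100 + 132 → 232
et sits 5 levels below the root, so its codeword is 5 bits.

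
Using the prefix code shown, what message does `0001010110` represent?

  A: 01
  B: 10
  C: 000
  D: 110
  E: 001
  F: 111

CBBD

Read left to right; each codeword is recognised as soon as it completes (prefix code):
  000→C | 10→B | 10→B | 110→D
Decoded message: CBBD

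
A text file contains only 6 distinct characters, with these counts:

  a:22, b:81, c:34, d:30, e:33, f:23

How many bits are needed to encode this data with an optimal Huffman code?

552

Greedily combine the two least-frequent nodes:
a(22) + f(23) → 45
d(30) + e(33) → 63
c(34) + 45 → 79
63 + 79 → 142
b(81) + 142 → 223
Each symbol's bit-cost is frequency × depth; summing gives 552 bits (equivalently 45 + 63 + 79 + 142 + 223).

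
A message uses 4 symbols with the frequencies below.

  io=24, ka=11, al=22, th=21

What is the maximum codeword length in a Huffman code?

Merge the two lowest-weight nodes at each step:
merge ka(11) and th(21): 32
merge al(22) and io(24): 46
merge 32 and 46: 78
The first pair merged (ka, th) ends up deepest, at depth 2.

2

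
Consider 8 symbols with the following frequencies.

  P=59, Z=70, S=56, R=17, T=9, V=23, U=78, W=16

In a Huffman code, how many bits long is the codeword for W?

4

Build the tree from the bottom:
merge T(9) and W(16): 25
merge R(17) and V(23): 40
merge 25 and 40: 65
merge S(56) and P(59): 115
merge 65 and Z(70): 135
merge U(78) and 115: 193
merge 135 and 193: 328
W sits 4 levels below the root, so its codeword is 4 bits.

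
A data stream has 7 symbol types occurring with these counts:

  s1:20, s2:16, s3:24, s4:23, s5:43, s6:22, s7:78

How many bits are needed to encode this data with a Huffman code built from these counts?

Build the Huffman tree bottom-up:
combine s2(16), s1(20) → 36
combine s6(22), s4(23) → 45
combine s3(24), 36 → 60
combine s5(43), 45 → 88
combine 60, s7(78) → 138
combine 88, 138 → 226
Total encoded bits = sum of merged weights = 36 + 45 + 60 + 88 + 138 + 226 = 593.

593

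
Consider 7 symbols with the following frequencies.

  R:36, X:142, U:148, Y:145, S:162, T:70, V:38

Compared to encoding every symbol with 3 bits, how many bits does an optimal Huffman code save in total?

237

Fixed-length: 3 bits × 741 symbols = 2223 bits.
Huffman merges:
combine R(36), V(38) → 74
combine T(70), 74 → 144
combine X(142), 144 → 286
combine Y(145), U(148) → 293
combine S(162), 286 → 448
combine 293, 448 → 741
Huffman total = 74 + 144 + 286 + 293 + 448 + 741 = 1986 bits.
Saving = 2223 − 1986 = 237 bits.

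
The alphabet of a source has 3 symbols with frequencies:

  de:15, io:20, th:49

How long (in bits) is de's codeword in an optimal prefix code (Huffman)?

2

Huffman merges, smallest pair first:
de(15) + io(20) → 35
35 + th(49) → 84
de sits 2 levels below the root, so its codeword is 2 bits.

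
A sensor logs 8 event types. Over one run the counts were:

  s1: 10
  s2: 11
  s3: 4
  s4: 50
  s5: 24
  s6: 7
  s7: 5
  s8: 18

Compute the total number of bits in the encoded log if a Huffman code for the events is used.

333

Build the Huffman tree bottom-up:
s3(4) + s7(5) → 9
s6(7) + 9 → 16
s1(10) + s2(11) → 21
16 + s8(18) → 34
21 + s5(24) → 45
34 + 45 → 79
s4(50) + 79 → 129
Each symbol's bit-cost is frequency × depth; summing gives 333 bits (equivalently 9 + 16 + 21 + 34 + 45 + 79 + 129).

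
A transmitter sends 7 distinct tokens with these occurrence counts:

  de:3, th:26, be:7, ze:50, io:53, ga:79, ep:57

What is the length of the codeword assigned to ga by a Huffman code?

Repeatedly merge the two smallest:
combine de(3), be(7) → 10
combine 10, th(26) → 36
combine 36, ze(50) → 86
combine io(53), ep(57) → 110
combine ga(79), 86 → 165
combine 110, 165 → 275
ga sits 2 levels below the root, so its codeword is 2 bits.

2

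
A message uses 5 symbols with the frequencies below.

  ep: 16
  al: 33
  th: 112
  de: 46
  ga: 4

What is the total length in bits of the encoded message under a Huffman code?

Greedily combine the two least-frequent nodes:
ga(4) + ep(16) → 20
20 + al(33) → 53
de(46) + 53 → 99
99 + th(112) → 211
The encoded length is the sum of every internal node's weight: 20 + 53 + 99 + 211 = 383 bits.

383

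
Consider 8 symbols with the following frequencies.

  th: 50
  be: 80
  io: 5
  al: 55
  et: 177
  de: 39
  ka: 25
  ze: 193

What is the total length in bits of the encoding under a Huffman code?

1601

Build the Huffman tree bottom-up:
merge io(5) and ka(25): 30
merge 30 and de(39): 69
merge th(50) and al(55): 105
merge 69 and be(80): 149
merge 105 and 149: 254
merge et(177) and ze(193): 370
merge 254 and 370: 624
Each symbol's bit-cost is frequency × depth; summing gives 1601 bits (equivalently 30 + 69 + 105 + 149 + 254 + 370 + 624).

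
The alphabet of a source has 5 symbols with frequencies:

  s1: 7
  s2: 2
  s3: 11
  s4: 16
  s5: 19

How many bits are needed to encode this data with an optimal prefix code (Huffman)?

119

Greedily combine the two least-frequent nodes:
s2(2) + s1(7) → 9
9 + s3(11) → 20
s4(16) + s5(19) → 35
20 + 35 → 55
The encoded length is the sum of every internal node's weight: 9 + 20 + 35 + 55 = 119 bits.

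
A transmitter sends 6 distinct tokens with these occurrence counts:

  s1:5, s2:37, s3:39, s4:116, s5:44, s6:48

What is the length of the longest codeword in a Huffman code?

Merge the two lowest-weight nodes at each step:
combine s1(5), s2(37) → 42
combine s3(39), 42 → 81
combine s5(44), s6(48) → 92
combine 81, 92 → 173
combine s4(116), 173 → 289
The rarest symbols sit at the bottom; the longest codeword is 4 bits.

4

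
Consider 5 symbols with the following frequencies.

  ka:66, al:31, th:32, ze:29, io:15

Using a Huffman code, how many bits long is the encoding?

Merge the two smallest weights repeatedly:
combine io(15), ze(29) → 44
combine al(31), th(32) → 63
combine 44, 63 → 107
combine ka(66), 107 → 173
Each symbol's bit-cost is frequency × depth; summing gives 387 bits (equivalently 44 + 63 + 107 + 173).

387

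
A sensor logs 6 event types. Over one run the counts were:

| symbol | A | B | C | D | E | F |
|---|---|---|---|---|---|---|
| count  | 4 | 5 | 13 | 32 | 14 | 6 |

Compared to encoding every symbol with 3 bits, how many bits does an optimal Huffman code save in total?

55

Fixed-length: 3 bits × 74 symbols = 222 bits.
Huffman merges:
merge A(4) and B(5): 9
merge F(6) and 9: 15
merge C(13) and E(14): 27
merge 15 and 27: 42
merge D(32) and 42: 74
Huffman total = 9 + 15 + 27 + 42 + 74 = 167 bits.
Saving = 222 − 167 = 55 bits.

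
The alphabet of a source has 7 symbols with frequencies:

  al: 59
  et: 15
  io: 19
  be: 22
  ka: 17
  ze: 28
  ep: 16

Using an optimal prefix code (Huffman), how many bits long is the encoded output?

Merge the two smallest weights repeatedly:
combine et(15), ep(16) → 31
combine ka(17), io(19) → 36
combine be(22), ze(28) → 50
combine 31, 36 → 67
combine 50, al(59) → 109
combine 67, 109 → 176
Total encoded bits = sum of merged weights = 31 + 36 + 50 + 67 + 109 + 176 = 469.

469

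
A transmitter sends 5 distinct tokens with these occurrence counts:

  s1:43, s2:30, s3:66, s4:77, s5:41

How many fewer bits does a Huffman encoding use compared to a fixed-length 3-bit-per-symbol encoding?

186

Fixed-length: 3 bits × 257 symbols = 771 bits.
Huffman merges:
merge s2(30) and s5(41): 71
merge s1(43) and s3(66): 109
merge 71 and s4(77): 148
merge 109 and 148: 257
Huffman total = 71 + 109 + 148 + 257 = 585 bits.
Saving = 771 − 585 = 186 bits.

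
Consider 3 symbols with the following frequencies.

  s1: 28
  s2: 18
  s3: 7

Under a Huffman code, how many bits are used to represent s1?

Repeatedly merge the two smallest:
s3(7) + s2(18) → 25
25 + s1(28) → 53
s1 is merged only at the final step, so code length = 1.

1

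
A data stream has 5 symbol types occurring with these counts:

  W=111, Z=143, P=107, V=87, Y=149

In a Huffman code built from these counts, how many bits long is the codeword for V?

3

Build the tree from the bottom:
V(87) + P(107) → 194
W(111) + Z(143) → 254
Y(149) + 194 → 343
254 + 343 → 597
V's leaf is at depth 3, giving a 3-bit codeword.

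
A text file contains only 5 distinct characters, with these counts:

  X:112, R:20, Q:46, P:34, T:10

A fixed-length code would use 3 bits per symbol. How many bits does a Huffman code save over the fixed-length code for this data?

240

Fixed-length: 3 bits × 222 symbols = 666 bits.
Huffman merges:
combine T(10), R(20) → 30
combine 30, P(34) → 64
combine Q(46), 64 → 110
combine 110, X(112) → 222
Huffman total = 30 + 64 + 110 + 222 = 426 bits.
Saving = 666 − 426 = 240 bits.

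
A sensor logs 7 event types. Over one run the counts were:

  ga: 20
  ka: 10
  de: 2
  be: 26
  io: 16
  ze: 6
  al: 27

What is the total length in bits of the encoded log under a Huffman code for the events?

Greedily combine the two least-frequent nodes:
merge de(2) and ze(6): 8
merge 8 and ka(10): 18
merge io(16) and 18: 34
merge ga(20) and be(26): 46
merge al(27) and 34: 61
merge 46 and 61: 107
Each symbol's bit-cost is frequency × depth; summing gives 274 bits (equivalently 8 + 18 + 34 + 46 + 61 + 107).

274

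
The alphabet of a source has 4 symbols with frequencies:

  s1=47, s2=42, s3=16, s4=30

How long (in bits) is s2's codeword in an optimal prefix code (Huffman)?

Repeatedly merge the two smallest:
s3(16) + s4(30) → 46
s2(42) + 46 → 88
s1(47) + 88 → 135
The subtree containing s2 is merged 2 times, so code length = 2.

2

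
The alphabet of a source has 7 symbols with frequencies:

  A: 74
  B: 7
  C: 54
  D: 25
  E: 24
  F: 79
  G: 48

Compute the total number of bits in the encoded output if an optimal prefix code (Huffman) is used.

Build the Huffman tree bottom-up:
combine B(7), E(24) → 31
combine D(25), 31 → 56
combine G(48), C(54) → 102
combine 56, A(74) → 130
combine F(79), 102 → 181
combine 130, 181 → 311
The encoded length is the sum of every internal node's weight: 31 + 56 + 102 + 130 + 181 + 311 = 811 bits.

811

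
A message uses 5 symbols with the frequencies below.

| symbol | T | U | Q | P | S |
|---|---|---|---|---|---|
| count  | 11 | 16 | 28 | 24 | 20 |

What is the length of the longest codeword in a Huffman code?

3

Merge the two lowest-weight nodes at each step:
combine T(11), U(16) → 27
combine S(20), P(24) → 44
combine 27, Q(28) → 55
combine 44, 55 → 99
Maximum depth reached is 3.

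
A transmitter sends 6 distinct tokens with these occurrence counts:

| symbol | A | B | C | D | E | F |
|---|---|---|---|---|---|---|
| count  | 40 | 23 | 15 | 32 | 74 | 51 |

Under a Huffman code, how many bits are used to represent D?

Repeatedly merge the two smallest:
merge C(15) and B(23): 38
merge D(32) and 38: 70
merge A(40) and F(51): 91
merge 70 and E(74): 144
merge 91 and 144: 235
D sits 3 levels below the root, so its codeword is 3 bits.

3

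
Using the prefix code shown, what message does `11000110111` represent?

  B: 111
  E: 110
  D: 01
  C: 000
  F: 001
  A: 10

EFAB

Read left to right; each codeword is recognised as soon as it completes (prefix code):
  110→E | 001→F | 10→A | 111→B
Decoded message: EFAB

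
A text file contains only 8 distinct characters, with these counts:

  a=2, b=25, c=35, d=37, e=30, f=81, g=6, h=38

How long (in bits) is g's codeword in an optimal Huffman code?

5

Huffman merges, smallest pair first:
a(2) + g(6) → 8
8 + b(25) → 33
e(30) + 33 → 63
c(35) + d(37) → 72
h(38) + 63 → 101
72 + f(81) → 153
101 + 153 → 254
The subtree containing g is merged 5 times, so code length = 5.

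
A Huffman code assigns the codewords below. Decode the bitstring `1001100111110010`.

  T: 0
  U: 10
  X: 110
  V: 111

UTXTVXTU

Read left to right; each codeword is recognised as soon as it completes (prefix code):
  10→U | 0→T | 110→X | 0→T | 111→V | 110→X | 0→T | 10→U
Decoded message: UTXTVXTU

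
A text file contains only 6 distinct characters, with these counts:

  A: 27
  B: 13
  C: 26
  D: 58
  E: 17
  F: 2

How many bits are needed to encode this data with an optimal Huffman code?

328

Build the Huffman tree bottom-up:
F(2) + B(13) → 15
15 + E(17) → 32
C(26) + A(27) → 53
32 + 53 → 85
D(58) + 85 → 143
Total encoded bits = sum of merged weights = 15 + 32 + 53 + 85 + 143 = 328.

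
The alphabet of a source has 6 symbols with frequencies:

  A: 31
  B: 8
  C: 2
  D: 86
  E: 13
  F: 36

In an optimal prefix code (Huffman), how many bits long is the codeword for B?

Huffman merges, smallest pair first:
combine C(2), B(8) → 10
combine 10, E(13) → 23
combine 23, A(31) → 54
combine F(36), 54 → 90
combine D(86), 90 → 176
B's leaf is at depth 5, giving a 5-bit codeword.

5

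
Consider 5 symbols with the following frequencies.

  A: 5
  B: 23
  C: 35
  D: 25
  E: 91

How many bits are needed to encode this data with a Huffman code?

Greedily combine the two least-frequent nodes:
merge A(5) and B(23): 28
merge D(25) and 28: 53
merge C(35) and 53: 88
merge 88 and E(91): 179
The encoded length is the sum of every internal node's weight: 28 + 53 + 88 + 179 = 348 bits.

348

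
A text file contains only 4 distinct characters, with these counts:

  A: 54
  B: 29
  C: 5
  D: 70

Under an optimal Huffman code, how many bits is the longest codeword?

3

Merge the two lowest-weight nodes at each step:
combine C(5), B(29) → 34
combine 34, A(54) → 88
combine D(70), 88 → 158
The first pair merged (C, B) ends up deepest, at depth 3.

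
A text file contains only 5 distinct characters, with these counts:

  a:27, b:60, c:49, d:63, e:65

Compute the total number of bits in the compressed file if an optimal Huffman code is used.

Build the Huffman tree bottom-up:
a(27) + c(49) → 76
b(60) + d(63) → 123
e(65) + 76 → 141
123 + 141 → 264
Each symbol's bit-cost is frequency × depth; summing gives 604 bits (equivalently 76 + 123 + 141 + 264).

604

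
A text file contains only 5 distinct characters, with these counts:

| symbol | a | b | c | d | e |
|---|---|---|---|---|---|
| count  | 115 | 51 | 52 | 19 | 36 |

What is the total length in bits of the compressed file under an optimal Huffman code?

Greedily combine the two least-frequent nodes:
merge d(19) and e(36): 55
merge b(51) and c(52): 103
merge 55 and 103: 158
merge a(115) and 158: 273
Each symbol's bit-cost is frequency × depth; summing gives 589 bits (equivalently 55 + 103 + 158 + 273).

589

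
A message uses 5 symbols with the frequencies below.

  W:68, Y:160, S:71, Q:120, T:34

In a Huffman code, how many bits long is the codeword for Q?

2

Build the tree from the bottom:
combine T(34), W(68) → 102
combine S(71), 102 → 173
combine Q(120), Y(160) → 280
combine 173, 280 → 453
Q sits 2 levels below the root, so its codeword is 2 bits.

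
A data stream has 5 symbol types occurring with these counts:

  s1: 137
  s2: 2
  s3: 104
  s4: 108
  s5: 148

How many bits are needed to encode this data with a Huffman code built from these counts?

Merge the two smallest weights repeatedly:
merge s2(2) and s3(104): 106
merge 106 and s4(108): 214
merge s1(137) and s5(148): 285
merge 214 and 285: 499
Each symbol's bit-cost is frequency × depth; summing gives 1104 bits (equivalently 106 + 214 + 285 + 499).

1104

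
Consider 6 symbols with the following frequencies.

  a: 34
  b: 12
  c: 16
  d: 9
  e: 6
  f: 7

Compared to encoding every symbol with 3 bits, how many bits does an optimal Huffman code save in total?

55

Fixed-length: 3 bits × 84 symbols = 252 bits.
Huffman merges:
e(6) + f(7) → 13
d(9) + b(12) → 21
13 + c(16) → 29
21 + 29 → 50
a(34) + 50 → 84
Huffman total = 13 + 21 + 29 + 50 + 84 = 197 bits.
Saving = 252 − 197 = 55 bits.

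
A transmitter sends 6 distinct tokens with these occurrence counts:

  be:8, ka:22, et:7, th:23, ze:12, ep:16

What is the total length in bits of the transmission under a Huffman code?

Build the Huffman tree bottom-up:
combine et(7), be(8) → 15
combine ze(12), 15 → 27
combine ep(16), ka(22) → 38
combine th(23), 27 → 50
combine 38, 50 → 88
Each symbol's bit-cost is frequency × depth; summing gives 218 bits (equivalently 15 + 27 + 38 + 50 + 88).

218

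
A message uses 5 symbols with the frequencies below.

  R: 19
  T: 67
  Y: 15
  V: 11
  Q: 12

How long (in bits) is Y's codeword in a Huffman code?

Repeatedly merge the two smallest:
merge V(11) and Q(12): 23
merge Y(15) and R(19): 34
merge 23 and 34: 57
merge 57 and T(67): 124
Y's leaf is at depth 3, giving a 3-bit codeword.

3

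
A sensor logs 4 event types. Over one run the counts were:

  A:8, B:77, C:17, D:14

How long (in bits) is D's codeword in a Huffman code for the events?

Repeatedly merge the two smallest:
merge A(8) and D(14): 22
merge C(17) and 22: 39
merge 39 and B(77): 116
D sits 3 levels below the root, so its codeword is 3 bits.

3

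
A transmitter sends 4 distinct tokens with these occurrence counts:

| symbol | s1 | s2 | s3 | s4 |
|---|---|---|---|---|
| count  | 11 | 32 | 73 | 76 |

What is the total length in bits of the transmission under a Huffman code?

Merge the two smallest weights repeatedly:
merge s1(11) and s2(32): 43
merge 43 and s3(73): 116
merge s4(76) and 116: 192
The encoded length is the sum of every internal node's weight: 43 + 116 + 192 = 351 bits.

351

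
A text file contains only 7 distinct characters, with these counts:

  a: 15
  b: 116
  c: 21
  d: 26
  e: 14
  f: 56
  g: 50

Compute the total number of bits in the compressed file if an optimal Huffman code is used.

738

Greedily combine the two least-frequent nodes:
e(14) + a(15) → 29
c(21) + d(26) → 47
29 + 47 → 76
g(50) + f(56) → 106
76 + 106 → 182
b(116) + 182 → 298
Each symbol's bit-cost is frequency × depth; summing gives 738 bits (equivalently 29 + 47 + 76 + 106 + 182 + 298).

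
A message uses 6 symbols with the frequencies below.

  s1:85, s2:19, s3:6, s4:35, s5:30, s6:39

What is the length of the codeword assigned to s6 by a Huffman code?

Build the tree from the bottom:
combine s3(6), s2(19) → 25
combine 25, s5(30) → 55
combine s4(35), s6(39) → 74
combine 55, 74 → 129
combine s1(85), 129 → 214
s6 sits 3 levels below the root, so its codeword is 3 bits.

3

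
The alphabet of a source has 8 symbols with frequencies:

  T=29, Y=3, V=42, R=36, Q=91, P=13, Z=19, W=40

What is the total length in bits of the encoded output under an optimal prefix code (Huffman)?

Build the Huffman tree bottom-up:
combine Y(3), P(13) → 16
combine 16, Z(19) → 35
combine T(29), 35 → 64
combine R(36), W(40) → 76
combine V(42), 64 → 106
combine 76, Q(91) → 167
combine 106, 167 → 273
Total encoded bits = sum of merged weights = 16 + 35 + 64 + 76 + 106 + 167 + 273 = 737.

737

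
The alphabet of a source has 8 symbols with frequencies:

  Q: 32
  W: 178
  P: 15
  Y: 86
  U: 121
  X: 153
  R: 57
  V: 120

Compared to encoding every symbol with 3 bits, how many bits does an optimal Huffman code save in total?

Fixed-length: 3 bits × 762 symbols = 2286 bits.
Huffman merges:
merge P(15) and Q(32): 47
merge 47 and R(57): 104
merge Y(86) and 104: 190
merge V(120) and U(121): 241
merge X(153) and W(178): 331
merge 190 and 241: 431
merge 331 and 431: 762
Huffman total = 47 + 104 + 190 + 241 + 331 + 431 + 762 = 2106 bits.
Saving = 2286 − 2106 = 180 bits.

180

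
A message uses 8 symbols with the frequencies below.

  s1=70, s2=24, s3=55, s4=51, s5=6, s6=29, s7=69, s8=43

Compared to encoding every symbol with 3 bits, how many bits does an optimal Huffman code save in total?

Fixed-length: 3 bits × 347 symbols = 1041 bits.
Huffman merges:
s5(6) + s2(24) → 30
s6(29) + 30 → 59
s8(43) + s4(51) → 94
s3(55) + 59 → 114
s7(69) + s1(70) → 139
94 + 114 → 208
139 + 208 → 347
Huffman total = 30 + 59 + 94 + 114 + 139 + 208 + 347 = 991 bits.
Saving = 1041 − 991 = 50 bits.

50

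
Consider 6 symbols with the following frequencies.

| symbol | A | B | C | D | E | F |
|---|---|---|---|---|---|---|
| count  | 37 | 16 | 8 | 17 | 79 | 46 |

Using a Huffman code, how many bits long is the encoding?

470

Merge the two smallest weights repeatedly:
C(8) + B(16) → 24
D(17) + 24 → 41
A(37) + 41 → 78
F(46) + 78 → 124
E(79) + 124 → 203
Each symbol's bit-cost is frequency × depth; summing gives 470 bits (equivalently 24 + 41 + 78 + 124 + 203).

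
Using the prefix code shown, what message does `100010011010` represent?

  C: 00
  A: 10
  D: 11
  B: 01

ACABAA

Read left to right; each codeword is recognised as soon as it completes (prefix code):
  10→A | 00→C | 10→A | 01→B | 10→A | 10→A
Decoded message: ACABAA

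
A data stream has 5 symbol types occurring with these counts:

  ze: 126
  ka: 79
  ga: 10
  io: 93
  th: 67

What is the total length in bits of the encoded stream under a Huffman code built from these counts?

Build the Huffman tree bottom-up:
merge ga(10) and th(67): 77
merge 77 and ka(79): 156
merge io(93) and ze(126): 219
merge 156 and 219: 375
The encoded length is the sum of every internal node's weight: 77 + 156 + 219 + 375 = 827 bits.

827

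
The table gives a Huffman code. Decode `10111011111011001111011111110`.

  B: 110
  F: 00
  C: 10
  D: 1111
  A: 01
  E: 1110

Read left to right; each codeword is recognised as soon as it completes (prefix code):
  10→C | 1110→E | 1111→D | 10→C | 110→B | 01→A | 1110→E | 1111→D | 1110→E
Decoded message: CEDCBAEDE

CEDCBAEDE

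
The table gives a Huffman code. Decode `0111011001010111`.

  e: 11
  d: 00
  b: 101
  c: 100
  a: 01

aeacbae

Read left to right; each codeword is recognised as soon as it completes (prefix code):
  01→a | 11→e | 01→a | 100→c | 101→b | 01→a | 11→e
Decoded message: aeacbae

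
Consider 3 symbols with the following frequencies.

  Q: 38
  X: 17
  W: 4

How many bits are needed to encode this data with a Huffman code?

Merge the two smallest weights repeatedly:
W(4) + X(17) → 21
21 + Q(38) → 59
Each symbol's bit-cost is frequency × depth; summing gives 80 bits (equivalently 21 + 59).

80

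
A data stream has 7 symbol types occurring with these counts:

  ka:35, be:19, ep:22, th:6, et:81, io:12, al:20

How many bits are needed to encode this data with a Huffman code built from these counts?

478

Build the Huffman tree bottom-up:
merge th(6) and io(12): 18
merge 18 and be(19): 37
merge al(20) and ep(22): 42
merge ka(35) and 37: 72
merge 42 and 72: 114
merge et(81) and 114: 195
The encoded length is the sum of every internal node's weight: 18 + 37 + 42 + 72 + 114 + 195 = 478 bits.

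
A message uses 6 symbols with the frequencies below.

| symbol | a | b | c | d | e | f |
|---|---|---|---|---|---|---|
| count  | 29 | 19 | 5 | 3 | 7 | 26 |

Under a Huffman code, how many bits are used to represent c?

Huffman merges, smallest pair first:
d(3) + c(5) → 8
e(7) + 8 → 15
15 + b(19) → 34
f(26) + a(29) → 55
34 + 55 → 89
The subtree containing c is merged 4 times, so code length = 4.

4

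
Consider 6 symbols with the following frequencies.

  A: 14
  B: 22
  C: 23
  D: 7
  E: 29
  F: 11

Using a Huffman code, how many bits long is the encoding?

Greedily combine the two least-frequent nodes:
combine D(7), F(11) → 18
combine A(14), 18 → 32
combine B(22), C(23) → 45
combine E(29), 32 → 61
combine 45, 61 → 106
Total encoded bits = sum of merged weights = 18 + 32 + 45 + 61 + 106 = 262.

262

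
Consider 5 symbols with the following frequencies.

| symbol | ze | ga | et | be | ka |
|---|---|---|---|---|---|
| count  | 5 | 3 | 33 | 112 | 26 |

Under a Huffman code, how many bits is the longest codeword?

4

Merge the two lowest-weight nodes at each step:
ga(3) + ze(5) → 8
8 + ka(26) → 34
et(33) + 34 → 67
67 + be(112) → 179
The first pair merged (ga, ze) ends up deepest, at depth 4.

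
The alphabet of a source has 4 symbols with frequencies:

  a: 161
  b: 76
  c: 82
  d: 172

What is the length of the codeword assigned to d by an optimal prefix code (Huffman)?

1

Huffman merges, smallest pair first:
merge b(76) and c(82): 158
merge 158 and a(161): 319
merge d(172) and 319: 491
d is a child of the root — depth 1, so its codeword is a single bit.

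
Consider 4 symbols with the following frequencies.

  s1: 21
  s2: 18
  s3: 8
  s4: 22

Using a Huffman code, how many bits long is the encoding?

138

Build the Huffman tree bottom-up:
combine s3(8), s2(18) → 26
combine s1(21), s4(22) → 43
combine 26, 43 → 69
Total encoded bits = sum of merged weights = 26 + 43 + 69 = 138.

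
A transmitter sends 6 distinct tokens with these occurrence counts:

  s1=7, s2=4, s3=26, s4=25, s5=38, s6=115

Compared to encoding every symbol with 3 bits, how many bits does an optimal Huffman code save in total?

221

Fixed-length: 3 bits × 215 symbols = 645 bits.
Huffman merges:
merge s2(4) and s1(7): 11
merge 11 and s4(25): 36
merge s3(26) and 36: 62
merge s5(38) and 62: 100
merge 100 and s6(115): 215
Huffman total = 11 + 36 + 62 + 100 + 215 = 424 bits.
Saving = 645 − 424 = 221 bits.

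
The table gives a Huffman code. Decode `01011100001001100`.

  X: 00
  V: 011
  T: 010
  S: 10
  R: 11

Read left to right; each codeword is recognised as soon as it completes (prefix code):
  010→T | 11→R | 10→S | 00→X | 010→T | 011→V | 00→X
Decoded message: TRSXTVX

TRSXTVX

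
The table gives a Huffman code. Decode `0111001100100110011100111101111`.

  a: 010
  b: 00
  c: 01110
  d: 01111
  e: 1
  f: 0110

cfafcdd

Read left to right; each codeword is recognised as soon as it completes (prefix code):
  01110→c | 0110→f | 010→a | 0110→f | 01110→c | 01111→d | 01111→d
Decoded message: cfafcdd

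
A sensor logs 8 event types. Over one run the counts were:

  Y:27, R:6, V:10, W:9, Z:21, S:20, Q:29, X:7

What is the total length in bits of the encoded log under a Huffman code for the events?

Build the Huffman tree bottom-up:
combine R(6), X(7) → 13
combine W(9), V(10) → 19
combine 13, 19 → 32
combine S(20), Z(21) → 41
combine Y(27), Q(29) → 56
combine 32, 41 → 73
combine 56, 73 → 129
Total encoded bits = sum of merged weights = 13 + 19 + 32 + 41 + 56 + 73 + 129 = 363.

363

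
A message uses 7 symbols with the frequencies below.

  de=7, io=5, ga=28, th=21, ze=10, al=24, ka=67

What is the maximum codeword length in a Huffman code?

Merge the two lowest-weight nodes at each step:
io(5) + de(7) → 12
ze(10) + 12 → 22
th(21) + 22 → 43
al(24) + ga(28) → 52
43 + 52 → 95
ka(67) + 95 → 162
Maximum depth reached is 5.

5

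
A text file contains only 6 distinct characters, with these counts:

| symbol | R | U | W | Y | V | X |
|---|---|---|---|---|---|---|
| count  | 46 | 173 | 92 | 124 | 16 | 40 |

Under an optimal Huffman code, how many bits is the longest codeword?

Merge the two lowest-weight nodes at each step:
merge V(16) and X(40): 56
merge R(46) and 56: 102
merge W(92) and 102: 194
merge Y(124) and U(173): 297
merge 194 and 297: 491
The first pair merged (V, X) ends up deepest, at depth 4.

4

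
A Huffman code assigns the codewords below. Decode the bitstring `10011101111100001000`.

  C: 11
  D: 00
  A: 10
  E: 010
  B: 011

Read left to right; each codeword is recognised as soon as it completes (prefix code):
  10→A | 011→B | 10→A | 11→C | 11→C | 10→A | 00→D | 010→E | 00→D
Decoded message: ABACCADED

ABACCADED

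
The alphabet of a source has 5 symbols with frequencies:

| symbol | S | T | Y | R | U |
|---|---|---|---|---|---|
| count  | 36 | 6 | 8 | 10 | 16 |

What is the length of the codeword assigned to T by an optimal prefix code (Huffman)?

Huffman merges, smallest pair first:
T(6) + Y(8) → 14
R(10) + 14 → 24
U(16) + 24 → 40
S(36) + 40 → 76
The subtree containing T is merged 4 times, so code length = 4.

4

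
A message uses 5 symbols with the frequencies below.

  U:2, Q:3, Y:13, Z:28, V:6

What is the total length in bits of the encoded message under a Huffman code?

92

Build the Huffman tree bottom-up:
U(2) + Q(3) → 5
5 + V(6) → 11
11 + Y(13) → 24
24 + Z(28) → 52
The encoded length is the sum of every internal node's weight: 5 + 11 + 24 + 52 = 92 bits.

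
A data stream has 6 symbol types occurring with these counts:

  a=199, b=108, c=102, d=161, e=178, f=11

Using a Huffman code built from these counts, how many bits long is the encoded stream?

1852

Merge the two smallest weights repeatedly:
merge f(11) and c(102): 113
merge b(108) and 113: 221
merge d(161) and e(178): 339
merge a(199) and 221: 420
merge 339 and 420: 759
Each symbol's bit-cost is frequency × depth; summing gives 1852 bits (equivalently 113 + 221 + 339 + 420 + 759).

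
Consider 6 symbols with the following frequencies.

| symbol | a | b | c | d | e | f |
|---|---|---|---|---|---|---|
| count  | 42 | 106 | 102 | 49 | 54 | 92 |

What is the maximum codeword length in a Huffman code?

Merge the two lowest-weight nodes at each step:
a(42) + d(49) → 91
e(54) + 91 → 145
f(92) + c(102) → 194
b(106) + 145 → 251
194 + 251 → 445
The first pair merged (a, d) ends up deepest, at depth 4.

4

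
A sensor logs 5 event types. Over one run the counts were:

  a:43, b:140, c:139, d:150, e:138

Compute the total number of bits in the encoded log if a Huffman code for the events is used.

1401

Build the Huffman tree bottom-up:
merge a(43) and e(138): 181
merge c(139) and b(140): 279
merge d(150) and 181: 331
merge 279 and 331: 610
Each symbol's bit-cost is frequency × depth; summing gives 1401 bits (equivalently 181 + 279 + 331 + 610).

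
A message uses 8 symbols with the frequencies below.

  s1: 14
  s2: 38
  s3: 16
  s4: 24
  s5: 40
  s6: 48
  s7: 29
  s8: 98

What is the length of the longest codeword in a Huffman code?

4

Merge the two lowest-weight nodes at each step:
combine s1(14), s3(16) → 30
combine s4(24), s7(29) → 53
combine 30, s2(38) → 68
combine s5(40), s6(48) → 88
combine 53, 68 → 121
combine 88, s8(98) → 186
combine 121, 186 → 307
The first pair merged (s1, s3) ends up deepest, at depth 4.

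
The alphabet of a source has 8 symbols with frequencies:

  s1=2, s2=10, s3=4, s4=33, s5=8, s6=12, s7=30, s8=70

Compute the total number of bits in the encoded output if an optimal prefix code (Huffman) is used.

409

Greedily combine the two least-frequent nodes:
combine s1(2), s3(4) → 6
combine 6, s5(8) → 14
combine s2(10), s6(12) → 22
combine 14, 22 → 36
combine s7(30), s4(33) → 63
combine 36, 63 → 99
combine s8(70), 99 → 169
Total encoded bits = sum of merged weights = 6 + 14 + 22 + 36 + 63 + 99 + 169 = 409.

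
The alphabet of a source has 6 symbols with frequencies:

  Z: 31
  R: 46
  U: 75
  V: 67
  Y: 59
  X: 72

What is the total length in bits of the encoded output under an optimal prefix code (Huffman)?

Merge the two smallest weights repeatedly:
Z(31) + R(46) → 77
Y(59) + V(67) → 126
X(72) + U(75) → 147
77 + 126 → 203
147 + 203 → 350
The encoded length is the sum of every internal node's weight: 77 + 126 + 147 + 203 + 350 = 903 bits.

903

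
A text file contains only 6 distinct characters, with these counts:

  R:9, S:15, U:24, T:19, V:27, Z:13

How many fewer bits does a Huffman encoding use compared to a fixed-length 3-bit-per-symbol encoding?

51

Fixed-length: 3 bits × 107 symbols = 321 bits.
Huffman merges:
merge R(9) and Z(13): 22
merge S(15) and T(19): 34
merge 22 and U(24): 46
merge V(27) and 34: 61
merge 46 and 61: 107
Huffman total = 22 + 34 + 46 + 61 + 107 = 270 bits.
Saving = 321 − 270 = 51 bits.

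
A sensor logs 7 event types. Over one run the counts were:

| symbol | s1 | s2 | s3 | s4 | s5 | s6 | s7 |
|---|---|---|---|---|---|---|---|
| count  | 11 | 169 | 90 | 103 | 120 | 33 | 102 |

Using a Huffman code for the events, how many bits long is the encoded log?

Greedily combine the two least-frequent nodes:
merge s1(11) and s6(33): 44
merge 44 and s3(90): 134
merge s7(102) and s4(103): 205
merge s5(120) and 134: 254
merge s2(169) and 205: 374
merge 254 and 374: 628
The encoded length is the sum of every internal node's weight: 44 + 134 + 205 + 254 + 374 + 628 = 1639 bits.

1639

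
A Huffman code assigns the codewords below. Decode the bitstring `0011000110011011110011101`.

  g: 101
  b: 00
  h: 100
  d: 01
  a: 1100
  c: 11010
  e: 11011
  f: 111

Read left to right; each codeword is recognised as soon as it completes (prefix code):
  00→b | 1100→a | 01→d | 100→h | 11011→e | 1100→a | 111→f | 01→d
Decoded message: badheafd

badheafd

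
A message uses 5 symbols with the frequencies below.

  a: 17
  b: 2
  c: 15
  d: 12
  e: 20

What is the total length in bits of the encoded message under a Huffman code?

146

Greedily combine the two least-frequent nodes:
combine b(2), d(12) → 14
combine 14, c(15) → 29
combine a(17), e(20) → 37
combine 29, 37 → 66
Total encoded bits = sum of merged weights = 14 + 29 + 37 + 66 = 146.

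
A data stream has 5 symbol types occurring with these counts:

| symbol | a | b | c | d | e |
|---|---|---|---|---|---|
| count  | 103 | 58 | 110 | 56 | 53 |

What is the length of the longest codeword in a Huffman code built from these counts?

3

Merge the two lowest-weight nodes at each step:
merge e(53) and d(56): 109
merge b(58) and a(103): 161
merge 109 and c(110): 219
merge 161 and 219: 380
The first pair merged (e, d) ends up deepest, at depth 3.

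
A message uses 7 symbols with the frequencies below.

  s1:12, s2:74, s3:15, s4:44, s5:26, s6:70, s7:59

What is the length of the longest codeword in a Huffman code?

Merge the two lowest-weight nodes at each step:
combine s1(12), s3(15) → 27
combine s5(26), 27 → 53
combine s4(44), 53 → 97
combine s7(59), s6(70) → 129
combine s2(74), 97 → 171
combine 129, 171 → 300
Maximum depth reached is 5.

5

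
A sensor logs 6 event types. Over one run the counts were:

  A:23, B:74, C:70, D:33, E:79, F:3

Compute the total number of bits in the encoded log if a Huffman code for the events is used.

Merge the two smallest weights repeatedly:
merge F(3) and A(23): 26
merge 26 and D(33): 59
merge 59 and C(70): 129
merge B(74) and E(79): 153
merge 129 and 153: 282
Total encoded bits = sum of merged weights = 26 + 59 + 129 + 153 + 282 = 649.

649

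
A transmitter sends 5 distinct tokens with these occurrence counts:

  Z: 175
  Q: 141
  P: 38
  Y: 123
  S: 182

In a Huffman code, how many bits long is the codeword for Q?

2

Repeatedly merge the two smallest:
merge P(38) and Y(123): 161
merge Q(141) and 161: 302
merge Z(175) and S(182): 357
merge 302 and 357: 659
The subtree containing Q is merged 2 times, so code length = 2.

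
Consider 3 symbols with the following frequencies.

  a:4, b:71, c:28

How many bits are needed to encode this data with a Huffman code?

Merge the two smallest weights repeatedly:
merge a(4) and c(28): 32
merge 32 and b(71): 103
The encoded length is the sum of every internal node's weight: 32 + 103 = 135 bits.

135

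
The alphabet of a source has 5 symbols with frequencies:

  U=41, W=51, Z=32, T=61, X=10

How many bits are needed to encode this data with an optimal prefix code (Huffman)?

Greedily combine the two least-frequent nodes:
X(10) + Z(32) → 42
U(41) + 42 → 83
W(51) + T(61) → 112
83 + 112 → 195
The encoded length is the sum of every internal node's weight: 42 + 83 + 112 + 195 = 432 bits.

432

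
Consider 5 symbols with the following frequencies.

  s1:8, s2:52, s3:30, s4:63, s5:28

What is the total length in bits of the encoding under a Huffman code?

398

Build the Huffman tree bottom-up:
merge s1(8) and s5(28): 36
merge s3(30) and 36: 66
merge s2(52) and s4(63): 115
merge 66 and 115: 181
The encoded length is the sum of every internal node's weight: 36 + 66 + 115 + 181 = 398 bits.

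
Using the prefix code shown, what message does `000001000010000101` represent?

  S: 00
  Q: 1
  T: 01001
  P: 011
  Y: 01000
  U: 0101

SSYYU

Read left to right; each codeword is recognised as soon as it completes (prefix code):
  00→S | 00→S | 01000→Y | 01000→Y | 0101→U
Decoded message: SSYYU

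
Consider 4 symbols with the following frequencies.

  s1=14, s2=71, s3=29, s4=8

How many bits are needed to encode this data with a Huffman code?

195

Greedily combine the two least-frequent nodes:
combine s4(8), s1(14) → 22
combine 22, s3(29) → 51
combine 51, s2(71) → 122
The encoded length is the sum of every internal node's weight: 22 + 51 + 122 = 195 bits.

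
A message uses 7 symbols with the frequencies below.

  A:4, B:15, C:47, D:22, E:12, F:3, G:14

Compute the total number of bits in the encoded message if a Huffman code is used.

283

Merge the two smallest weights repeatedly:
merge F(3) and A(4): 7
merge 7 and E(12): 19
merge G(14) and B(15): 29
merge 19 and D(22): 41
merge 29 and 41: 70
merge C(47) and 70: 117
Total encoded bits = sum of merged weights = 7 + 19 + 29 + 41 + 70 + 117 = 283.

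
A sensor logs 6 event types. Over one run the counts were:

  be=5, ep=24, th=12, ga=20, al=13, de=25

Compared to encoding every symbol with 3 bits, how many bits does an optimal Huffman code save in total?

Fixed-length: 3 bits × 99 symbols = 297 bits.
Huffman merges:
merge be(5) and th(12): 17
merge al(13) and 17: 30
merge ga(20) and ep(24): 44
merge de(25) and 30: 55
merge 44 and 55: 99
Huffman total = 17 + 30 + 44 + 55 + 99 = 245 bits.
Saving = 297 − 245 = 52 bits.

52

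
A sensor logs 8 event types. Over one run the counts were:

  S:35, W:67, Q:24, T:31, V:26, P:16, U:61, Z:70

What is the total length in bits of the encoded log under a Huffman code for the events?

Build the Huffman tree bottom-up:
combine P(16), Q(24) → 40
combine V(26), T(31) → 57
combine S(35), 40 → 75
combine 57, U(61) → 118
combine W(67), Z(70) → 137
combine 75, 118 → 193
combine 137, 193 → 330
The encoded length is the sum of every internal node's weight: 40 + 57 + 75 + 118 + 137 + 193 + 330 = 950 bits.

950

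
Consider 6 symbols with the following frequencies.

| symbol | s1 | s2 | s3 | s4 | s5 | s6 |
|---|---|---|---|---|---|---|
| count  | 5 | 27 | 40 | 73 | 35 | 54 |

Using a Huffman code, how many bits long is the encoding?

567

Greedily combine the two least-frequent nodes:
combine s1(5), s2(27) → 32
combine 32, s5(35) → 67
combine s3(40), s6(54) → 94
combine 67, s4(73) → 140
combine 94, 140 → 234
Each symbol's bit-cost is frequency × depth; summing gives 567 bits (equivalently 32 + 67 + 94 + 140 + 234).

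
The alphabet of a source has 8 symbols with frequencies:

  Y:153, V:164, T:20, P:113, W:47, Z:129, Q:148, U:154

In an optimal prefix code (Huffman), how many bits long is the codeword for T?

4

Build the tree from the bottom:
merge T(20) and W(47): 67
merge 67 and P(113): 180
merge Z(129) and Q(148): 277
merge Y(153) and U(154): 307
merge V(164) and 180: 344
merge 277 and 307: 584
merge 344 and 584: 928
T's leaf is at depth 4, giving a 4-bit codeword.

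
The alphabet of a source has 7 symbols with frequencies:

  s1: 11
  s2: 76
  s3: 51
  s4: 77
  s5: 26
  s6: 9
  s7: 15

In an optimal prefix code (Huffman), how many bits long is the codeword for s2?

2

Repeatedly merge the two smallest:
merge s6(9) and s1(11): 20
merge s7(15) and 20: 35
merge s5(26) and 35: 61
merge s3(51) and 61: 112
merge s2(76) and s4(77): 153
merge 112 and 153: 265
The subtree containing s2 is merged 2 times, so code length = 2.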